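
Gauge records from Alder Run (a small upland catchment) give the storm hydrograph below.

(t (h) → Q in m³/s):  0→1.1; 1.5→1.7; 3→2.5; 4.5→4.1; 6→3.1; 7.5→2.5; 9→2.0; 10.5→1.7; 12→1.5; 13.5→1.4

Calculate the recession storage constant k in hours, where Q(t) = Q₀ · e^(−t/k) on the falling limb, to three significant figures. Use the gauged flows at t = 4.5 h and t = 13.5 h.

On the falling limb, Q drops from 4.1 to 1.4 m³/s between t = 4.5 h and t = 13.5 h (Δt = 9 h).
k = −Δt / ln(Q₂/Q₁) = −9 / ln(1.4/4.1) = 8.38 h.

k ≈ 8.38 h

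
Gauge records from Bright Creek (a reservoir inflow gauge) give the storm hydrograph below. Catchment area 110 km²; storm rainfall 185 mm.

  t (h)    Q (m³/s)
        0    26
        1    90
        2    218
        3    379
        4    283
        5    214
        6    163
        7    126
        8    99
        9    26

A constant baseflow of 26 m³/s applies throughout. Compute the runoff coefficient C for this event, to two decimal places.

C ≈ 0.24

ΣQ_DR = 1364 m³/s; V = ΣQ_DR·Δt = 4.910 × 10^6 m³.
Runoff depth d = V / A = 44.64 mm.
C = d / P = 44.64 / 185 = 0.24.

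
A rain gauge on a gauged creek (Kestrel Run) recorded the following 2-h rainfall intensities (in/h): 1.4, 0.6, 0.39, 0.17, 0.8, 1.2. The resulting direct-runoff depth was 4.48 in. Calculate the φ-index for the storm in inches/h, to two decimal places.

Only the 4 blocks with intensity above φ contribute runoff: 1.4, 0.6, 0.8, 1.2 in/h.
Σ(I−φ)·Δt = d  ⇒  (1.4+0.6+0.8+1.2 − 4φ)·2 = 4.48
φ = (4.000 − 4.48/2) / 4 = 0.44 in/h.

φ ≈ 0.44 in/h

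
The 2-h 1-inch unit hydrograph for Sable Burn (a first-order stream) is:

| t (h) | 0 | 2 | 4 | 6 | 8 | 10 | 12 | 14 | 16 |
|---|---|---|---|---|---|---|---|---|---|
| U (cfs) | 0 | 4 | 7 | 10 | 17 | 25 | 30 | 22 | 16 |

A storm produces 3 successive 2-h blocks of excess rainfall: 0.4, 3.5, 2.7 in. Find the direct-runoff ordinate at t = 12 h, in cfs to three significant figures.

By discrete convolution, Q_j = Σ (P_i / 1 in) · U_{j−i}.
At t = 12 h (j=6): Q = (0.4/1)·30 + (3.5/1)·25 + (2.7/1)·17 = 145 cfs.

Q ≈ 145 cfs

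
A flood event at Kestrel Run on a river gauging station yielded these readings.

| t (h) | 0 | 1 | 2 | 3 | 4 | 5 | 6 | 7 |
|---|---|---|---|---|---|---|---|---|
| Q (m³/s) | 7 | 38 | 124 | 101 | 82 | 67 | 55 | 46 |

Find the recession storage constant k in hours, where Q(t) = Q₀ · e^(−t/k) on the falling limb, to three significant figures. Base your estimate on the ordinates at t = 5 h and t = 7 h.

On the falling limb, Q drops from 67 to 46 m³/s between t = 5 h and t = 7 h (Δt = 2 h).
k = −Δt / ln(Q₂/Q₁) = −2 / ln(46/67) = 5.32 h.

k ≈ 5.32 h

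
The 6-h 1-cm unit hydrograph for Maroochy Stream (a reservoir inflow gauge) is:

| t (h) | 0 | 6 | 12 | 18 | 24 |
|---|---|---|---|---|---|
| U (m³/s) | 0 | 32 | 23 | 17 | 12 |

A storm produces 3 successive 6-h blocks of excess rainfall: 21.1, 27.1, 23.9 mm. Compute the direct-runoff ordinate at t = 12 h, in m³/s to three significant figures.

By discrete convolution, Q_j = Σ (P_i / 10 mm) · U_{j−i}.
At t = 12 h (j=2): Q = (21.1/10)·23 + (27.1/10)·32 + (23.9/10)·0 = 135 m³/s.

Q ≈ 135 m³/s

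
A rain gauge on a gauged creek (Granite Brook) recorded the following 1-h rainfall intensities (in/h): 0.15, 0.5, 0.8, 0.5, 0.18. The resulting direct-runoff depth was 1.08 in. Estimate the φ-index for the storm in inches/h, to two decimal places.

φ ≈ 0.24 in/h

Only the 3 blocks with intensity above φ contribute runoff: 0.5, 0.8, 0.5 in/h.
Σ(I−φ)·Δt = d  ⇒  (0.5+0.8+0.5 − 3φ)·1 = 1.08
φ = (1.800 − 1.08/1) / 3 = 0.24 in/h.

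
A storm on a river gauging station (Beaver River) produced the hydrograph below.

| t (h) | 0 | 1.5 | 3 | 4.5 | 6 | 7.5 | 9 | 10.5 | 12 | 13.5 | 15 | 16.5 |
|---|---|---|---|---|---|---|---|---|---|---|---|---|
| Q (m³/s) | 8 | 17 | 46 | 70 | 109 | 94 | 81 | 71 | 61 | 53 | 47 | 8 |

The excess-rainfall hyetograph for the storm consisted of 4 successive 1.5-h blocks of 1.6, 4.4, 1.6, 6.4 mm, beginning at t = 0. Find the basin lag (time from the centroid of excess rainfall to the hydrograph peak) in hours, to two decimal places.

t_L ≈ 2.38 h

Centroid of excess rainfall: t_c = Σ P_i·t̄_i / ΣP_i = 3.6214 h (block centres at 0.75, 2.25, 3.75, 5.25 h).
Hydrograph peak occurs at t = 6 h, so basin lag t_L = 6 − 3.6214 = 2.38 h.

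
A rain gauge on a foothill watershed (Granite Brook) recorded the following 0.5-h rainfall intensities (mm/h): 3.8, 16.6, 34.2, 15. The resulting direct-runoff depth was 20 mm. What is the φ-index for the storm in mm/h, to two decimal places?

Only the 3 blocks with intensity above φ contribute runoff: 16.6, 34.2, 15 mm/h.
Σ(I−φ)·Δt = d  ⇒  (16.6+34.2+15 − 3φ)·0.5 = 20
φ = (65.80 − 20/0.5) / 3 = 8.60 mm/h.

φ ≈ 8.60 mm/h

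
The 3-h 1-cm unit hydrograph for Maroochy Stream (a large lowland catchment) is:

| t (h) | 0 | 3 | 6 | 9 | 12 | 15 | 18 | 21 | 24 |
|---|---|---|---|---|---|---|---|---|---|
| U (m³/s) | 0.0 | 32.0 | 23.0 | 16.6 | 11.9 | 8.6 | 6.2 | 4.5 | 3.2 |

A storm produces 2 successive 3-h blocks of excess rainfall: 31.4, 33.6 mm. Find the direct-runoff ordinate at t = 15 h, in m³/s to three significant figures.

Q ≈ 67.0 m³/s

By discrete convolution, Q_j = Σ (P_i / 10 mm) · U_{j−i}.
At t = 15 h (j=5): Q = (31.4/10)·8.6 + (33.6/10)·11.9 = 67.0 m³/s.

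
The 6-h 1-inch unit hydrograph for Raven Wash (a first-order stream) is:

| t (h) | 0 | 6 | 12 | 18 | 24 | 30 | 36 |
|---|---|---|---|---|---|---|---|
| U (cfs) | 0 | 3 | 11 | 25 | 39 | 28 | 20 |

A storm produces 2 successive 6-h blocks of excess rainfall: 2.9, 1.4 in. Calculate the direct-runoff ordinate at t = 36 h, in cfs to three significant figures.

By discrete convolution, Q_j = Σ (P_i / 1 in) · U_{j−i}.
At t = 36 h (j=6): Q = (2.9/1)·20 + (1.4/1)·28 = 97.2 cfs.

Q ≈ 97.2 cfs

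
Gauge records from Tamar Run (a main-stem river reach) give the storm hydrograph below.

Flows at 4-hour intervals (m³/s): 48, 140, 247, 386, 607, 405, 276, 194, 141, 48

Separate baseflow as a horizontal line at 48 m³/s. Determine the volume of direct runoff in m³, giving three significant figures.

V ≈ 2.90 × 10^7 m³

Direct-runoff ordinates (Q − Q_b): 0.0, 92.0, 199.0, 338.0, 559.0, 357.0, 228.0, 146.0, 93.0, 0.0 m³/s.
ΣQ_DR = 2012 m³/s.
With Δt = 4 h = 14400 s, V = ΣQ_DR · Δt = 2012 × 14400 = 2.90 × 10^7 m³.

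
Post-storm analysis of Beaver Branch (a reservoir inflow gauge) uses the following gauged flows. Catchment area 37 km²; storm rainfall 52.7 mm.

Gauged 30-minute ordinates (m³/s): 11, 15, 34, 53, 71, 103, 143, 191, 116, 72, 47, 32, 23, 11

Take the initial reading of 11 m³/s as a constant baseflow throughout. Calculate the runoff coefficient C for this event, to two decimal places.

C ≈ 0.71

ΣQ_DR = 768.0 m³/s; V = ΣQ_DR·Δt = 1.382 × 10^6 m³.
Runoff depth d = V / A = 37.36 mm.
C = d / P = 37.36 / 52.7 = 0.71.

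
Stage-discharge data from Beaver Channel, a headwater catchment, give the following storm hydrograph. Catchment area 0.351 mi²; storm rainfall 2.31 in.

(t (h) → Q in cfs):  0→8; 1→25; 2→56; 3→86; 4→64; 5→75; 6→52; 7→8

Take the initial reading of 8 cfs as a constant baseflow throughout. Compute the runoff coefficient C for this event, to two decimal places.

C ≈ 0.59

ΣQ_DR = 310.0 cfs; V = ΣQ_DR·Δt = 1.116 × 10^6 ft³.
Runoff depth d = V / A = 1.369 in.
C = d / P = 1.369 / 2.31 = 0.59.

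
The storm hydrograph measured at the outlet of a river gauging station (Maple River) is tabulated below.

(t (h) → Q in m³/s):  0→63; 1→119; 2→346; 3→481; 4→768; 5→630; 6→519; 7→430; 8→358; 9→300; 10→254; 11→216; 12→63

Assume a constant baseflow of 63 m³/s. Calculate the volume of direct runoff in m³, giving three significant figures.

V ≈ 1.34 × 10^7 m³

Direct-runoff ordinates (Q − Q_b): 0.0, 56.0, 283.0, 418.0, 705.0, 567.0, 456.0, 367.0, 295.0, 237.0, 191.0, 153.0, 0.0 m³/s.
ΣQ_DR = 3728 m³/s.
With Δt = 1 h = 3600 s, V = ΣQ_DR · Δt = 3728 × 3600 = 1.34 × 10^7 m³.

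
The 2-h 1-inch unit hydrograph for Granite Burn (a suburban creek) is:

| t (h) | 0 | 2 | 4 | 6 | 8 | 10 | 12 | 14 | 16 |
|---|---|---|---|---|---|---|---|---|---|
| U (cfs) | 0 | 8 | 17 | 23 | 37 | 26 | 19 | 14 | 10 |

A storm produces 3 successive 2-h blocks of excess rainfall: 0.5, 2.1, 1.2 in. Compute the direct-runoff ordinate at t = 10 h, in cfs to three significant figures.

By discrete convolution, Q_j = Σ (P_i / 1 in) · U_{j−i}.
At t = 10 h (j=5): Q = (0.5/1)·26 + (2.1/1)·37 + (1.2/1)·23 = 118 cfs.

Q ≈ 118 cfs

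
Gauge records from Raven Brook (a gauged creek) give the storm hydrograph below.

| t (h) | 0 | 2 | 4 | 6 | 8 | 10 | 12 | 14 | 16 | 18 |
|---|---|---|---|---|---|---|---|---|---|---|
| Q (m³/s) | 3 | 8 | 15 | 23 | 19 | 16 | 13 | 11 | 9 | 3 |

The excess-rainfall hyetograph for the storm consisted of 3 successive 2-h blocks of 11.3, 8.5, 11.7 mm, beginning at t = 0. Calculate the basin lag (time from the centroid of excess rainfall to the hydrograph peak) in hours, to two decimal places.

Centroid of excess rainfall: t_c = Σ P_i·t̄_i / ΣP_i = 3.0254 h (block centres at 1, 3, 5 h).
Hydrograph peak occurs at t = 6 h, so basin lag t_L = 6 − 3.0254 = 2.97 h.

t_L ≈ 2.97 h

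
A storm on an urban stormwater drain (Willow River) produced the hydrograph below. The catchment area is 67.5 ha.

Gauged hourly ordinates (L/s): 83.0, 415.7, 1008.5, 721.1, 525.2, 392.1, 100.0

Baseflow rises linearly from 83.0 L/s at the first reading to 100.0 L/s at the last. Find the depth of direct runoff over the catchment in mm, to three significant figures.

d ≈ 13.9 mm

Direct runoff: 0.00, 329.87, 919.83, 629.60, 430.87, 294.93, 0.00 L/s; ΣQ_DR = 2605 L/s.
V = ΣQ_DR · Δt = 2605 × 3600 s = 9.378 × 10^6 L.
Over A = 67.5 ha, depth = V / A = 13.9 mm.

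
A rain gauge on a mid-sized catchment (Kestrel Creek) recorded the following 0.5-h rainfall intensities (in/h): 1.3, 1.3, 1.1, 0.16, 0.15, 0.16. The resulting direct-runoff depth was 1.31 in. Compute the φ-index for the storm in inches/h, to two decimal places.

φ ≈ 0.36 in/h

Only the 3 blocks with intensity above φ contribute runoff: 1.3, 1.3, 1.1 in/h.
Σ(I−φ)·Δt = d  ⇒  (1.3+1.3+1.1 − 3φ)·0.5 = 1.31
φ = (3.700 − 1.31/0.5) / 3 = 0.36 in/h.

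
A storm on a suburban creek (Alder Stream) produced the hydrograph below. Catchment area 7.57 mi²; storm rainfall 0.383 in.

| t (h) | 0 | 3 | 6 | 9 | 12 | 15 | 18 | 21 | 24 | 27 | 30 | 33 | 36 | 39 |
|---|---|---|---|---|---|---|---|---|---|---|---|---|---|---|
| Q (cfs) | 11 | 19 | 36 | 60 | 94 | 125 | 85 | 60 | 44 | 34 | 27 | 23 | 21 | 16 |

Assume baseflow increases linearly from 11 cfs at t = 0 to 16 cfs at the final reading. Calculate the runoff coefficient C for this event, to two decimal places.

C ≈ 0.75

ΣQ_DR = 466.0 cfs; V = ΣQ_DR·Δt = 5.033 × 10^6 ft³.
Runoff depth d = V / A = 0.2862 in.
C = d / P = 0.2862 / 0.383 = 0.75.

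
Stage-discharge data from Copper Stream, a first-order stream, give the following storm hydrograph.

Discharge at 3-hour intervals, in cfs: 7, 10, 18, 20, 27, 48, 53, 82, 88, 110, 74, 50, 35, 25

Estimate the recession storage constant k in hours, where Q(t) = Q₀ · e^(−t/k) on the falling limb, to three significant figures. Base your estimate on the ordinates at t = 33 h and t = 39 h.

On the falling limb, Q drops from 50 to 25 cfs between t = 33 h and t = 39 h (Δt = 6 h).
k = −Δt / ln(Q₂/Q₁) = −6 / ln(25/50) = 8.66 h.

k ≈ 8.66 h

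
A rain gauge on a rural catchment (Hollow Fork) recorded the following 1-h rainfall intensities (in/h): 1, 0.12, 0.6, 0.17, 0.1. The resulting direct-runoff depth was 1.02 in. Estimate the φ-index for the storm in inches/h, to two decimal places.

Only the 2 blocks with intensity above φ contribute runoff: 1, 0.6 in/h.
Σ(I−φ)·Δt = d  ⇒  (1+0.6 − 2φ)·1 = 1.02
φ = (1.600 − 1.02/1) / 2 = 0.29 in/h.

φ ≈ 0.29 in/h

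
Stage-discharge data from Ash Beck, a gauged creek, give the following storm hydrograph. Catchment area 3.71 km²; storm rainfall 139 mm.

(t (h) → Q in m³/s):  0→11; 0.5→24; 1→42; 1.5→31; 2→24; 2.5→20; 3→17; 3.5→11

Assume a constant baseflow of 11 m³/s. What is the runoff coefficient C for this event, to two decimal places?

C ≈ 0.32

ΣQ_DR = 92.00 m³/s; V = ΣQ_DR·Δt = 1.656 × 10^5 m³.
Runoff depth d = V / A = 44.64 mm.
C = d / P = 44.64 / 139 = 0.32.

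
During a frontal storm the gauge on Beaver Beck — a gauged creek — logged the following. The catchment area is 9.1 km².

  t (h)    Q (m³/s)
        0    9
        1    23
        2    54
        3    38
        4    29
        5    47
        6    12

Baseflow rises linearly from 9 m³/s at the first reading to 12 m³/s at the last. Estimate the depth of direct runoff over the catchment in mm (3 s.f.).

d ≈ 54.8 mm

Direct runoff: 0.00, 13.50, 44.00, 27.50, 18.00, 35.50, 0.00 m³/s; ΣQ_DR = 138.5 m³/s.
V = ΣQ_DR · Δt = 138.5 × 3600 s = 4.986 × 10^5 m³.
Over A = 9.1 km², depth = V / A = 54.8 mm.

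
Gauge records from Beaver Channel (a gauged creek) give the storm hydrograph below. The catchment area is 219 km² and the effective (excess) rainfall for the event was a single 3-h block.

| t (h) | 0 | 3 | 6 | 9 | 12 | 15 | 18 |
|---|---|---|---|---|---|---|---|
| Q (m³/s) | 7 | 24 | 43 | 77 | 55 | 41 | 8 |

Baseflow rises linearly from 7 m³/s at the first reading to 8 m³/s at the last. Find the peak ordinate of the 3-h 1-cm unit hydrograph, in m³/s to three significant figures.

U_p ≈ 69.6 m³/s

Direct runoff: 0.00, 16.83, 35.67, 69.50, 47.33, 33.17, 0.00 m³/s; ΣQ_DR = 202.5 m³/s, peak = 69.50 m³/s.
Runoff depth d = ΣQ_DR·Δt / A = 202.5 × 10800 / (219 km²) = 9.986 mm.
The 1-cm UH is the DRH scaled by (10 mm)/d, so U_p = 69.50 × 10/9.986 = 69.6 m³/s.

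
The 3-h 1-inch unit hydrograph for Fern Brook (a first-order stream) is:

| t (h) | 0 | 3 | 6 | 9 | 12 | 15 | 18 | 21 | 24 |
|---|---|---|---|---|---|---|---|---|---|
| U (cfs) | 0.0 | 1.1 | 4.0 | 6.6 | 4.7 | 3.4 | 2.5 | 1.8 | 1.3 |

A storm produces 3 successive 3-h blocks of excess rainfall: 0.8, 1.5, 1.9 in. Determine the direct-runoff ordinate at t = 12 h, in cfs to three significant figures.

Q ≈ 21.3 cfs

By discrete convolution, Q_j = Σ (P_i / 1 in) · U_{j−i}.
At t = 12 h (j=4): Q = (0.8/1)·4.7 + (1.5/1)·6.6 + (1.9/1)·4.0 = 21.3 cfs.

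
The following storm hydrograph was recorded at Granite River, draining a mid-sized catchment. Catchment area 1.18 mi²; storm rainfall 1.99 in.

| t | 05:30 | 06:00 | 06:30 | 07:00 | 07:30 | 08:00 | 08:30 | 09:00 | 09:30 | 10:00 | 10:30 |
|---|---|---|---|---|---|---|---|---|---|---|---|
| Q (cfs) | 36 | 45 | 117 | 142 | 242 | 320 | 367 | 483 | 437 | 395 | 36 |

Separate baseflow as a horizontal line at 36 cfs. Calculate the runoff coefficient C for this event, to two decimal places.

C ≈ 0.73

ΣQ_DR = 2224 cfs; V = ΣQ_DR·Δt = 4.003 × 10^6 ft³.
Runoff depth d = V / A = 1.460 in.
C = d / P = 1.460 / 1.99 = 0.73.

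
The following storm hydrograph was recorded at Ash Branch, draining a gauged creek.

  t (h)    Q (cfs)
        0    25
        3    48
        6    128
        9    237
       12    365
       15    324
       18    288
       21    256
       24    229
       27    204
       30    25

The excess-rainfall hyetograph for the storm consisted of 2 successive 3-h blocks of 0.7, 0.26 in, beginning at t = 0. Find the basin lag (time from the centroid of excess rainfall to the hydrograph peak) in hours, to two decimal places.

t_L ≈ 9.69 h

Centroid of excess rainfall: t_c = Σ P_i·t̄_i / ΣP_i = 2.3125 h (block centres at 1.5, 4.5 h).
Hydrograph peak occurs at t = 12 h, so basin lag t_L = 12 − 2.3125 = 9.69 h.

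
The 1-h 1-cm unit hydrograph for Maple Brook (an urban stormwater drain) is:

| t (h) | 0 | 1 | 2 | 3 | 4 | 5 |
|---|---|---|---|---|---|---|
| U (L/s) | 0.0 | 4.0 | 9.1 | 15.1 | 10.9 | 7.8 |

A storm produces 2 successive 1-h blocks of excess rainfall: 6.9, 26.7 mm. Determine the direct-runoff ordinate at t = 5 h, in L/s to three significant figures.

By discrete convolution, Q_j = Σ (P_i / 10 mm) · U_{j−i}.
At t = 5 h (j=5): Q = (6.9/10)·7.8 + (26.7/10)·10.9 = 34.5 L/s.

Q ≈ 34.5 L/s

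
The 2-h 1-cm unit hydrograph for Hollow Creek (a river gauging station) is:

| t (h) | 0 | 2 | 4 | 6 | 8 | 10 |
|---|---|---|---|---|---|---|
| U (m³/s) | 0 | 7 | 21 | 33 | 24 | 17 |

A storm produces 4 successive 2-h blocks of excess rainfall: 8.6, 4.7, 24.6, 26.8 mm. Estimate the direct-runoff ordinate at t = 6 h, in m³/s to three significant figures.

By discrete convolution, Q_j = Σ (P_i / 10 mm) · U_{j−i}.
At t = 6 h (j=3): Q = (8.6/10)·33 + (4.7/10)·21 + (24.6/10)·7 + (26.8/10)·0 = 55.5 m³/s.

Q ≈ 55.5 m³/s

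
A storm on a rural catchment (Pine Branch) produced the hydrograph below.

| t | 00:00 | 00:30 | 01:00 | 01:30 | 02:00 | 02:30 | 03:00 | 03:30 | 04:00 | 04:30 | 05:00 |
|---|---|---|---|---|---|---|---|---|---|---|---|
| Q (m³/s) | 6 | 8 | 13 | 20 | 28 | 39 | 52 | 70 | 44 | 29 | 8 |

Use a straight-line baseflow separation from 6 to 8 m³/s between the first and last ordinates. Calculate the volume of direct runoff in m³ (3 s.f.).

Direct-runoff ordinates (Q − Q_b): 0.00, 1.80, 6.60, 13.40, 21.20, 32.00, 44.80, 62.60, 36.40, 21.20, 0.00 m³/s.
ΣQ_DR = 240.0 m³/s.
With Δt = 0.5 h = 1800 s, V = ΣQ_DR · Δt = 240.0 × 1800 = 4.32 × 10^5 m³.

V ≈ 4.32 × 10^5 m³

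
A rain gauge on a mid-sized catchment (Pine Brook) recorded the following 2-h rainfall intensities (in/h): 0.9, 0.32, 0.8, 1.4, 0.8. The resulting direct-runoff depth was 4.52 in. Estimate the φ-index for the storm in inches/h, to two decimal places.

φ ≈ 0.41 in/h

Only the 4 blocks with intensity above φ contribute runoff: 0.9, 0.8, 1.4, 0.8 in/h.
Σ(I−φ)·Δt = d  ⇒  (0.9+0.8+1.4+0.8 − 4φ)·2 = 4.52
φ = (3.900 − 4.52/2) / 4 = 0.41 in/h.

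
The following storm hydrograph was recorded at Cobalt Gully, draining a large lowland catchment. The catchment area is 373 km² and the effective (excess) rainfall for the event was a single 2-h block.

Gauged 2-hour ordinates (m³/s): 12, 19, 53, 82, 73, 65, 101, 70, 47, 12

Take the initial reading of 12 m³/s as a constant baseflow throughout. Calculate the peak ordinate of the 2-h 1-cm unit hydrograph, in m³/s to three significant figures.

U_p ≈ 111 m³/s

Direct runoff: 0.0, 7.0, 41.0, 70.0, 61.0, 53.0, 89.0, 58.0, 35.0, 0.0 m³/s; ΣQ_DR = 414.0 m³/s, peak = 89.0 m³/s.
Runoff depth d = ΣQ_DR·Δt / A = 414.0 × 7200 / (373 km²) = 7.991 mm.
The 1-cm UH is the DRH scaled by (10 mm)/d, so U_p = 89.0 × 10/7.991 = 111 m³/s.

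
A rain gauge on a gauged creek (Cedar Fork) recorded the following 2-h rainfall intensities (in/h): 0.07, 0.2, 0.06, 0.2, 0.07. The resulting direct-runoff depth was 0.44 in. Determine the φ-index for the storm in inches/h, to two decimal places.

φ ≈ 0.09 in/h

Only the 2 blocks with intensity above φ contribute runoff: 0.2, 0.2 in/h.
Σ(I−φ)·Δt = d  ⇒  (0.2+0.2 − 2φ)·2 = 0.44
φ = (0.4000 − 0.44/2) / 2 = 0.09 in/h.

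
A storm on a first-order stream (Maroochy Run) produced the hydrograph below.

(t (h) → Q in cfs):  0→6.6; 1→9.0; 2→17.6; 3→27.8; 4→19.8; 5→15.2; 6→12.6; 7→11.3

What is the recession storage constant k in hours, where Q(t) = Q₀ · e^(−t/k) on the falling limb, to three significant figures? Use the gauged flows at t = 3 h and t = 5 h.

On the falling limb, Q drops from 27.8 to 15.2 cfs between t = 3 h and t = 5 h (Δt = 2 h).
k = −Δt / ln(Q₂/Q₁) = −2 / ln(15.2/27.8) = 3.31 h.

k ≈ 3.31 h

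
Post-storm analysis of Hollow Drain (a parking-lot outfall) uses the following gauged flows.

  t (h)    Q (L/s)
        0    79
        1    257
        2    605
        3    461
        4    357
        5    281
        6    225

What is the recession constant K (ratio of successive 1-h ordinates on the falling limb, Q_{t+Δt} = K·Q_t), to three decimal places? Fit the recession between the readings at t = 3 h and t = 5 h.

Using the recession-limb readings at t = 3 h and t = 5 h: Q falls from 461 to 281 L/s over 2 intervals.
K = (Q₂/Q₁)^(1/2) = (281/461)^(1/2) = 0.781.

K ≈ 0.781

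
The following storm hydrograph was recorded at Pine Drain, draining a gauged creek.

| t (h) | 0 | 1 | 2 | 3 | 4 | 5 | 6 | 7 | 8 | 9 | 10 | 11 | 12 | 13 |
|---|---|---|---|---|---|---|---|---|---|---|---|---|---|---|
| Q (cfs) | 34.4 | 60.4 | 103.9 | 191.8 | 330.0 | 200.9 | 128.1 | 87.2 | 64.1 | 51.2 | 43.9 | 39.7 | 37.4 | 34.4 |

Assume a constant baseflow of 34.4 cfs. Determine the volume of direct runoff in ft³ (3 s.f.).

V ≈ 3.33 × 10^6 ft³

Direct-runoff ordinates (Q − Q_b): 0.0, 26.0, 69.5, 157.4, 295.6, 166.5, 93.7, 52.8, 29.7, 16.8, 9.5, 5.3, 3.0, 0.0 cfs.
ΣQ_DR = 925.8 cfs.
With Δt = 1 h = 3600 s, V = ΣQ_DR · Δt = 925.8 × 3600 = 3.33 × 10^6 ft³.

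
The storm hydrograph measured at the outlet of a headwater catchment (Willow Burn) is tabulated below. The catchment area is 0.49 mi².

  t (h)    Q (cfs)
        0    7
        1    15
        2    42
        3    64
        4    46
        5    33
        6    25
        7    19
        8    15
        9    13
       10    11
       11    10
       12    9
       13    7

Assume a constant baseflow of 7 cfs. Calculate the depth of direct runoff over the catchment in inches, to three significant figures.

Direct runoff: 0.0, 8.0, 35.0, 57.0, 39.0, 26.0, 18.0, 12.0, 8.0, 6.0, 4.0, 3.0, 2.0, 0.0 cfs; ΣQ_DR = 218.0 cfs.
V = ΣQ_DR · Δt = 218.0 × 3600 s = 7.848 × 10^5 ft³.
Over A = 0.49 mi², depth = V / A = 0.689 in.

d ≈ 0.689 in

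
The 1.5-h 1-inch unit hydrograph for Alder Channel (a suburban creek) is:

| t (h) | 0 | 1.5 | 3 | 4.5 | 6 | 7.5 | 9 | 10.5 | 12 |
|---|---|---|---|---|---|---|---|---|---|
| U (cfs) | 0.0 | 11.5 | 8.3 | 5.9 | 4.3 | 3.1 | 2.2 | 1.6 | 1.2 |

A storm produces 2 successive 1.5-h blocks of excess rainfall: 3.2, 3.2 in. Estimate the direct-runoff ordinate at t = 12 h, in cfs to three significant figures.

Q ≈ 8.96 cfs

By discrete convolution, Q_j = Σ (P_i / 1 in) · U_{j−i}.
At t = 12 h (j=8): Q = (3.2/1)·1.2 + (3.2/1)·1.6 = 8.96 cfs.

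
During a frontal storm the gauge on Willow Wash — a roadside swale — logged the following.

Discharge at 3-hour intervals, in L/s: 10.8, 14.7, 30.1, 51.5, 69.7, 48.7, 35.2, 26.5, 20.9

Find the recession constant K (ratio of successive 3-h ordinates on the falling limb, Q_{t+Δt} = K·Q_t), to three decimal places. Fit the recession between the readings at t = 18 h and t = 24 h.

K ≈ 0.771

Using the recession-limb readings at t = 18 h and t = 24 h: Q falls from 35.2 to 20.9 L/s over 2 intervals.
K = (Q₂/Q₁)^(1/2) = (20.9/35.2)^(1/2) = 0.771.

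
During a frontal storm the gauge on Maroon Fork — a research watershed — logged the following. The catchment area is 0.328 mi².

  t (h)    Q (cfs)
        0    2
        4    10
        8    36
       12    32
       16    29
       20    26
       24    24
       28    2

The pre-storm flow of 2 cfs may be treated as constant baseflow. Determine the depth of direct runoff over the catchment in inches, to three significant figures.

Direct runoff: 0.0, 8.0, 34.0, 30.0, 27.0, 24.0, 22.0, 0.0 cfs; ΣQ_DR = 145.0 cfs.
V = ΣQ_DR · Δt = 145.0 × 14400 s = 2.088 × 10^6 ft³.
Over A = 0.328 mi², depth = V / A = 2.74 in.

d ≈ 2.74 in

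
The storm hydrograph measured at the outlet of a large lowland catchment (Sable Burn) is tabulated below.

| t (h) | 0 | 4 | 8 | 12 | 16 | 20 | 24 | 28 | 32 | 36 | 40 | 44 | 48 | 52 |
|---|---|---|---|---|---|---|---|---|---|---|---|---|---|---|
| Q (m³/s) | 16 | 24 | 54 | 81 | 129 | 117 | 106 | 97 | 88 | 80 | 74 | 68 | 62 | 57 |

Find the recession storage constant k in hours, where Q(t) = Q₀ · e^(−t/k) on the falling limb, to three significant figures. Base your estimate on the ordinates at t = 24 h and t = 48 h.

k ≈ 44.8 h

On the falling limb, Q drops from 106 to 62 m³/s between t = 24 h and t = 48 h (Δt = 24 h).
k = −Δt / ln(Q₂/Q₁) = −24 / ln(62/106) = 44.8 h.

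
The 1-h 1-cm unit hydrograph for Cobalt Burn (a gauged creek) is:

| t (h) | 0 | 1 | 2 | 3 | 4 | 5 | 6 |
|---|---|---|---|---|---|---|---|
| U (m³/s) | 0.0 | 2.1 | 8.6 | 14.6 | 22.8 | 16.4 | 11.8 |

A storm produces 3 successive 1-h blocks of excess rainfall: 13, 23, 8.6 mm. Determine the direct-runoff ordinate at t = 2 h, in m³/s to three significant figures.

Q ≈ 16.0 m³/s

By discrete convolution, Q_j = Σ (P_i / 10 mm) · U_{j−i}.
At t = 2 h (j=2): Q = (13/10)·8.6 + (23/10)·2.1 + (8.6/10)·0.0 = 16.0 m³/s.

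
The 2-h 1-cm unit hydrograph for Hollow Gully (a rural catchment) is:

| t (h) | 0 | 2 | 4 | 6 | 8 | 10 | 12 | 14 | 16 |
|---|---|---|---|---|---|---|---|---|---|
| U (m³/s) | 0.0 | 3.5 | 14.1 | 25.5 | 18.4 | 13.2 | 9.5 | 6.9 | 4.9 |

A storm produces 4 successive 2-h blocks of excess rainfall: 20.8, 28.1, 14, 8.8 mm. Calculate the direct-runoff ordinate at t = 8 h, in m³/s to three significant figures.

Q ≈ 133 m³/s

By discrete convolution, Q_j = Σ (P_i / 10 mm) · U_{j−i}.
At t = 8 h (j=4): Q = (20.8/10)·18.4 + (28.1/10)·25.5 + (14/10)·14.1 + (8.8/10)·3.5 = 133 m³/s.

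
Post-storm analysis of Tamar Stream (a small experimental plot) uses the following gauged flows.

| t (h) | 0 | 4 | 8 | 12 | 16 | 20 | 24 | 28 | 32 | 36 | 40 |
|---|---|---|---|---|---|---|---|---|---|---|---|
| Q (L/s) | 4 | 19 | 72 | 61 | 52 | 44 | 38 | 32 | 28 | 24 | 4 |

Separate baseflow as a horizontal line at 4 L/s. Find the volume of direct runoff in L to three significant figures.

Direct-runoff ordinates (Q − Q_b): 0.0, 15.0, 68.0, 57.0, 48.0, 40.0, 34.0, 28.0, 24.0, 20.0, 0.0 L/s.
ΣQ_DR = 334.0 L/s.
With Δt = 4 h = 14400 s, V = ΣQ_DR · Δt = 334.0 × 14400 = 4.81 × 10^6 L.

V ≈ 4.81 × 10^6 L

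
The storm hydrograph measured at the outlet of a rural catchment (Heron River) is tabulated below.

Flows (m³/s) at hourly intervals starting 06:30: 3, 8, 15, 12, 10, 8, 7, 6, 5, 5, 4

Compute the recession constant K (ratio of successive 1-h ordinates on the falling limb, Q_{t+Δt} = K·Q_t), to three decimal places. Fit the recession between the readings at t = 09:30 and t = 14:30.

K ≈ 0.839

Using the recession-limb readings at t = 09:30 and t = 14:30: Q falls from 12 to 5 m³/s over 5 intervals.
K = (Q₂/Q₁)^(1/5) = (5/12)^(1/5) = 0.839.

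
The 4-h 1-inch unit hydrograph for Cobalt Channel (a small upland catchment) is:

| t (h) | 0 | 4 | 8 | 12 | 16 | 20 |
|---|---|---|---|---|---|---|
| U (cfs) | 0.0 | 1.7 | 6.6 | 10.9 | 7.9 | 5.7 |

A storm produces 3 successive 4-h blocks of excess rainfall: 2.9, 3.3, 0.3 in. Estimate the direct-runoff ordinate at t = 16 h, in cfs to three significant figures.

By discrete convolution, Q_j = Σ (P_i / 1 in) · U_{j−i}.
At t = 16 h (j=4): Q = (2.9/1)·7.9 + (3.3/1)·10.9 + (0.3/1)·6.6 = 60.9 cfs.

Q ≈ 60.9 cfs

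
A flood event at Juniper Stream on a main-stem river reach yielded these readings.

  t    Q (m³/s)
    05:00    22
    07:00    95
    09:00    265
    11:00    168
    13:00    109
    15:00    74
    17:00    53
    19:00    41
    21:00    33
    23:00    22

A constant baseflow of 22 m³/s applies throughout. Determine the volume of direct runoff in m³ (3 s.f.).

V ≈ 4.77 × 10^6 m³

Direct-runoff ordinates (Q − Q_b): 0.0, 73.0, 243.0, 146.0, 87.0, 52.0, 31.0, 19.0, 11.0, 0.0 m³/s.
ΣQ_DR = 662.0 m³/s.
With Δt = 2 h = 7200 s, V = ΣQ_DR · Δt = 662.0 × 7200 = 4.77 × 10^6 m³.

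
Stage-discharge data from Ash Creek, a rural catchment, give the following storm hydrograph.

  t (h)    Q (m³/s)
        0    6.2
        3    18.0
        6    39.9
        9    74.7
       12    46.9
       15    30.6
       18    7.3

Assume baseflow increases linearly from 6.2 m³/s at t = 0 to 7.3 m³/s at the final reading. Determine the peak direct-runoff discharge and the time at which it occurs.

Subtracting baseflow gives direct-runoff ordinates: 0.00, 11.62, 33.33, 67.95, 39.97, 23.48, 0.00 m³/s.
The maximum is 67.95 m³/s, occurring at the reading for t = 9 h.

Q_p = 67.95 m³/s at t = 9 h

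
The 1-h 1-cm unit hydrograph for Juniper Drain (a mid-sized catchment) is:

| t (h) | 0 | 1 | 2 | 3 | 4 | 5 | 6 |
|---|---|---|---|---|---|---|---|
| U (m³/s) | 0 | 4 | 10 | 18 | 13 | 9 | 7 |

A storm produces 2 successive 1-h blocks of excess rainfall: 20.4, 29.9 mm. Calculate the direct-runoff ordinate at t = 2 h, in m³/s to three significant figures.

Q ≈ 32.4 m³/s

By discrete convolution, Q_j = Σ (P_i / 10 mm) · U_{j−i}.
At t = 2 h (j=2): Q = (20.4/10)·10 + (29.9/10)·4 = 32.4 m³/s.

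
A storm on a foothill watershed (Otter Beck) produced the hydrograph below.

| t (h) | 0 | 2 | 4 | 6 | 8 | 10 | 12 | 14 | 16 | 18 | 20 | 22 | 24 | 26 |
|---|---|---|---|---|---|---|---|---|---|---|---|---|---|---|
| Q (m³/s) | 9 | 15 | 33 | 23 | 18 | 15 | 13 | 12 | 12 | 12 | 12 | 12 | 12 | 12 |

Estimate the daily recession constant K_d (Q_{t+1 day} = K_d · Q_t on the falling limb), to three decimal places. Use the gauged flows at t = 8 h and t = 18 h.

K_d ≈ 0.378

Between t = 8 h and t = 18 h the flow falls from 18 to 12 m³/s over 5×2 h = 10 h.
Per-interval ratio K = (12/18)^(1/5) = 0.9221; K_d = K^(24/2) = 0.378.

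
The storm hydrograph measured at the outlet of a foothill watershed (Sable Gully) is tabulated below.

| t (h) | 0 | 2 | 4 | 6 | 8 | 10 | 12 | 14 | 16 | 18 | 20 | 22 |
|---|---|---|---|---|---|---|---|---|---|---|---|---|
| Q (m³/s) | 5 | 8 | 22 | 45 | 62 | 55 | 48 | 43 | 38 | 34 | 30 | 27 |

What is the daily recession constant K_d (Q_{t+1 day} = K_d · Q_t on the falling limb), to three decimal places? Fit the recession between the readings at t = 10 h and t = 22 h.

Between t = 10 h and t = 22 h the flow falls from 55 to 27 m³/s over 6×2 h = 12 h.
Per-interval ratio K = (27/55)^(1/6) = 0.8882; K_d = K^(24/2) = 0.241.

K_d ≈ 0.241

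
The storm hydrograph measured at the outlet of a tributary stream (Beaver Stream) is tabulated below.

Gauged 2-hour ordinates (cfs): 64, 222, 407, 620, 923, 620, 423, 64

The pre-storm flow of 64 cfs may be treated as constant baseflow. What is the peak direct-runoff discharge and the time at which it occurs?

Subtracting baseflow gives direct-runoff ordinates: 0.0, 158.0, 343.0, 556.0, 859.0, 556.0, 359.0, 0.0 cfs.
The maximum is 859.0 cfs, occurring at the reading for t = 8 h.

Q_p = 859.0 cfs at t = 8 h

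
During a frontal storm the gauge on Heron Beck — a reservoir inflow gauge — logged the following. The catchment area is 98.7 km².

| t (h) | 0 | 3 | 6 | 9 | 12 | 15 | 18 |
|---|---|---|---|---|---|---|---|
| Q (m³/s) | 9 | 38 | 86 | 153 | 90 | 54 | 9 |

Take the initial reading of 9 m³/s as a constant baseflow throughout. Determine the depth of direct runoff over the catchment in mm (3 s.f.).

d ≈ 41.1 mm

Direct runoff: 0.0, 29.0, 77.0, 144.0, 81.0, 45.0, 0.0 m³/s; ΣQ_DR = 376.0 m³/s.
V = ΣQ_DR · Δt = 376.0 × 10800 s = 4.061 × 10^6 m³.
Over A = 98.7 km², depth = V / A = 41.1 mm.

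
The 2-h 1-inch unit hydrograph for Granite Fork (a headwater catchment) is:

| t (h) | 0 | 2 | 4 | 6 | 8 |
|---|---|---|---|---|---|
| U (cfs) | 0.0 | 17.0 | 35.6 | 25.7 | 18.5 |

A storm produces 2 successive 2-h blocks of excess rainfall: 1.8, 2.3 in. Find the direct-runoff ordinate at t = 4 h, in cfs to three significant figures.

Q ≈ 103 cfs

By discrete convolution, Q_j = Σ (P_i / 1 in) · U_{j−i}.
At t = 4 h (j=2): Q = (1.8/1)·35.6 + (2.3/1)·17.0 = 103 cfs.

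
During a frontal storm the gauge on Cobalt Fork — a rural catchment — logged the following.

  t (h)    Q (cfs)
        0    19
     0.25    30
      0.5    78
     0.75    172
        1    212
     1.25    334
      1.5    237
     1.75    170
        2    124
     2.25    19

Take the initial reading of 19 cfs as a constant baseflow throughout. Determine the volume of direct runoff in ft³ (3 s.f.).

V ≈ 1.08 × 10^6 ft³

Direct-runoff ordinates (Q − Q_b): 0.0, 11.0, 59.0, 153.0, 193.0, 315.0, 218.0, 151.0, 105.0, 0.0 cfs.
ΣQ_DR = 1205 cfs.
With Δt = 0.25 h = 900 s, V = ΣQ_DR · Δt = 1205 × 900 = 1.08 × 10^6 ft³.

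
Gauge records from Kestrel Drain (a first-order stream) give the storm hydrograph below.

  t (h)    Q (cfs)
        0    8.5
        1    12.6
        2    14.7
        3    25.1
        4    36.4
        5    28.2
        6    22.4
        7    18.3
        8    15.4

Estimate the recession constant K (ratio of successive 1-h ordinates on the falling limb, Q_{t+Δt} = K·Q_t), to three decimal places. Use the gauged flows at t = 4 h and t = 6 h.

K ≈ 0.784

Using the recession-limb readings at t = 4 h and t = 6 h: Q falls from 36.4 to 22.4 cfs over 2 intervals.
K = (Q₂/Q₁)^(1/2) = (22.4/36.4)^(1/2) = 0.784.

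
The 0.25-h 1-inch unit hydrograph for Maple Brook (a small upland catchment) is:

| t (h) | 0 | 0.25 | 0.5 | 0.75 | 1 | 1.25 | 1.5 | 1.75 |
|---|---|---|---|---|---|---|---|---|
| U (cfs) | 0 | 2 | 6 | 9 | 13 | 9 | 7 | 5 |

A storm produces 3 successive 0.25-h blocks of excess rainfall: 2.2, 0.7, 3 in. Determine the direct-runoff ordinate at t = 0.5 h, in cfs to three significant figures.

Q ≈ 14.6 cfs

By discrete convolution, Q_j = Σ (P_i / 1 in) · U_{j−i}.
At t = 0.5 h (j=2): Q = (2.2/1)·6 + (0.7/1)·2 + (3/1)·0 = 14.6 cfs.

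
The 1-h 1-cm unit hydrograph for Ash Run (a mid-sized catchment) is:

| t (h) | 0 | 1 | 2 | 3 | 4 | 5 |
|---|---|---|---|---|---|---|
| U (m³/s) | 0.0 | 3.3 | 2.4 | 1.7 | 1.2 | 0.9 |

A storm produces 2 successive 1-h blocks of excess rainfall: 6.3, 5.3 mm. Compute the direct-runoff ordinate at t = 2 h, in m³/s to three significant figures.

Q ≈ 3.26 m³/s

By discrete convolution, Q_j = Σ (P_i / 10 mm) · U_{j−i}.
At t = 2 h (j=2): Q = (6.3/10)·2.4 + (5.3/10)·3.3 = 3.26 m³/s.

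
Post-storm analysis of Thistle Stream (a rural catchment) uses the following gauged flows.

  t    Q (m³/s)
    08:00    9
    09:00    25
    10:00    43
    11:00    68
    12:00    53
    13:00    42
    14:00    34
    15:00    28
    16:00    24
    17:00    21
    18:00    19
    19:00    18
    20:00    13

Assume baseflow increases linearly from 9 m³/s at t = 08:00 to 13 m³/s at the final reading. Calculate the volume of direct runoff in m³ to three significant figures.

V ≈ 9.14 × 10^5 m³

Direct-runoff ordinates (Q − Q_b): 0.00, 15.67, 33.33, 58.00, 42.67, 31.33, 23.00, 16.67, 12.33, 9.00, 6.67, 5.33, 0.00 m³/s.
ΣQ_DR = 254.0 m³/s.
With Δt = 1 h = 3600 s, V = ΣQ_DR · Δt = 254.0 × 3600 = 9.14 × 10^5 m³.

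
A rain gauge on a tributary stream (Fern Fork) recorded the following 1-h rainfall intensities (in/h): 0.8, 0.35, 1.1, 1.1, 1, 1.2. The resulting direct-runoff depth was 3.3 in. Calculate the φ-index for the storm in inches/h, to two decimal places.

Only the 5 blocks with intensity above φ contribute runoff: 0.8, 1.1, 1.1, 1, 1.2 in/h.
Σ(I−φ)·Δt = d  ⇒  (0.8+1.1+1.1+1+1.2 − 5φ)·1 = 3.3
φ = (5.200 − 3.3/1) / 5 = 0.38 in/h.

φ ≈ 0.38 in/h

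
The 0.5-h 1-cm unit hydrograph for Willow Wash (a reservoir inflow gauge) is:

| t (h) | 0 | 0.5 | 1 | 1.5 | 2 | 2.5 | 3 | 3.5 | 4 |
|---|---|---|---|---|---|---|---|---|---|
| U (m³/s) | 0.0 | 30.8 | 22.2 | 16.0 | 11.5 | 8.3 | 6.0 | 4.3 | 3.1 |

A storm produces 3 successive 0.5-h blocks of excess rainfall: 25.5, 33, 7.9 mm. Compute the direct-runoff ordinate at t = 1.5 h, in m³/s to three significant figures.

By discrete convolution, Q_j = Σ (P_i / 10 mm) · U_{j−i}.
At t = 1.5 h (j=3): Q = (25.5/10)·16.0 + (33/10)·22.2 + (7.9/10)·30.8 = 138 m³/s.

Q ≈ 138 m³/s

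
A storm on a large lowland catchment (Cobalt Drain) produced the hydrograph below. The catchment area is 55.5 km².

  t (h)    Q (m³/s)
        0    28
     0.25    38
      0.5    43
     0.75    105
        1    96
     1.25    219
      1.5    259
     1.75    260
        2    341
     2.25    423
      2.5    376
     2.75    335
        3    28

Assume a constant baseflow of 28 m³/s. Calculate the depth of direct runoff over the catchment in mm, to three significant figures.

d ≈ 35.5 mm

Direct runoff: 0.0, 10.0, 15.0, 77.0, 68.0, 191.0, 231.0, 232.0, 313.0, 395.0, 348.0, 307.0, 0.0 m³/s; ΣQ_DR = 2187 m³/s.
V = ΣQ_DR · Δt = 2187 × 900 s = 1.968 × 10^6 m³.
Over A = 55.5 km², depth = V / A = 35.5 mm.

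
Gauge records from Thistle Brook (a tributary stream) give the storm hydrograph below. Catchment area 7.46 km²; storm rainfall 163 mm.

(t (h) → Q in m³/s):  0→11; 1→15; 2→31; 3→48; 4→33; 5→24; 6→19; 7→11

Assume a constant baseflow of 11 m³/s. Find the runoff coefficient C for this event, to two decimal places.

C ≈ 0.31

ΣQ_DR = 104.0 m³/s; V = ΣQ_DR·Δt = 3.744 × 10^5 m³.
Runoff depth d = V / A = 50.19 mm.
C = d / P = 50.19 / 163 = 0.31.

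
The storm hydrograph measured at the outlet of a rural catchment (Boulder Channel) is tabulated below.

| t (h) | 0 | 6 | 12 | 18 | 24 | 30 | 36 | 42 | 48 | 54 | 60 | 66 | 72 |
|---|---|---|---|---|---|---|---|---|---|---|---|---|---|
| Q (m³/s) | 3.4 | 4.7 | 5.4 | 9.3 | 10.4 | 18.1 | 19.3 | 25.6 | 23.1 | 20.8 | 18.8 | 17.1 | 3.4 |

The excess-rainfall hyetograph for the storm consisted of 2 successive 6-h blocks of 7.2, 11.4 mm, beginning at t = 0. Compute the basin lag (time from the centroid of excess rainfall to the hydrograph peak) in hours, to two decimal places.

Centroid of excess rainfall: t_c = Σ P_i·t̄_i / ΣP_i = 6.6774 h (block centres at 3, 9 h).
Hydrograph peak occurs at t = 42 h, so basin lag t_L = 42 − 6.6774 = 35.32 h.

t_L ≈ 35.32 h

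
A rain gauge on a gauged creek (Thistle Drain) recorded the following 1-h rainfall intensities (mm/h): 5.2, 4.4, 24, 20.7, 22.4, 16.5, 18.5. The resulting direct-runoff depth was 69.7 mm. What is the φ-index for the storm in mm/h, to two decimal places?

Only the 5 blocks with intensity above φ contribute runoff: 24, 20.7, 22.4, 16.5, 18.5 mm/h.
Σ(I−φ)·Δt = d  ⇒  (24+20.7+22.4+16.5+18.5 − 5φ)·1 = 69.7
φ = (102.1 − 69.7/1) / 5 = 6.48 mm/h.

φ ≈ 6.48 mm/h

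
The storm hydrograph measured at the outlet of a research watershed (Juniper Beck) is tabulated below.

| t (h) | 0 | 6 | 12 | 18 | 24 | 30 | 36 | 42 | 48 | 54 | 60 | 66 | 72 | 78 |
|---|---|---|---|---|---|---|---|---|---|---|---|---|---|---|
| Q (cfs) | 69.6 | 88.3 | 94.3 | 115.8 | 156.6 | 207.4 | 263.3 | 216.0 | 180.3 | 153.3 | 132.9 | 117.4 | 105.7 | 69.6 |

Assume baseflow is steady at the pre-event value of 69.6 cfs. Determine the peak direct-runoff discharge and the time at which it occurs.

Q_p = 193.7 cfs at t = 36 h

Subtracting baseflow gives direct-runoff ordinates: 0.0, 18.7, 24.7, 46.2, 87.0, 137.8, 193.7, 146.4, 110.7, 83.7, 63.3, 47.8, 36.1, 0.0 cfs.
The maximum is 193.7 cfs, occurring at the reading for t = 36 h.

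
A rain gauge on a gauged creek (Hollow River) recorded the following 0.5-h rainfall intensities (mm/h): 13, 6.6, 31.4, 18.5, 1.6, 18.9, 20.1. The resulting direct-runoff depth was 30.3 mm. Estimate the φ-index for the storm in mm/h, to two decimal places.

Only the 5 blocks with intensity above φ contribute runoff: 13, 31.4, 18.5, 18.9, 20.1 mm/h.
Σ(I−φ)·Δt = d  ⇒  (13+31.4+18.5+18.9+20.1 − 5φ)·0.5 = 30.3
φ = (101.9 − 30.3/0.5) / 5 = 8.26 mm/h.

φ ≈ 8.26 mm/h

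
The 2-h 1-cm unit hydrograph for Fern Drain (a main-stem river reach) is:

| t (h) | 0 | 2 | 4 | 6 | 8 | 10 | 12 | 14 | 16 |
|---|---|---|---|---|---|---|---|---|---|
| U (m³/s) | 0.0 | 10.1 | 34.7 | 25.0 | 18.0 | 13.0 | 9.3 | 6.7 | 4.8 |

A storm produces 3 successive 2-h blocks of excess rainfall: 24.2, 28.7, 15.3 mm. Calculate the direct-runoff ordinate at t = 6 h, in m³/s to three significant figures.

By discrete convolution, Q_j = Σ (P_i / 10 mm) · U_{j−i}.
At t = 6 h (j=3): Q = (24.2/10)·25.0 + (28.7/10)·34.7 + (15.3/10)·10.1 = 176 m³/s.

Q ≈ 176 m³/s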